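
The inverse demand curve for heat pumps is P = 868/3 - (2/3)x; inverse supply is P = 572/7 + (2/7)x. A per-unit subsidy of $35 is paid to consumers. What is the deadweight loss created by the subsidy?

Deadweight loss = $643.125

Pre-subsidy: 868/3 - (2/3)x = 572/7 + (2/7)x gives x* = 218 and P* = 144.
With the rebate, buyers effectively pay Pb = Ps − 35, where Ps is the price sellers receive.
On the curves, Pb = 868/3 - (2/3)x and Ps = 572/7 + (2/7)x; the wedge Ps − Pb = 35 gives 572/7 + (2/7)x − (868/3 - (2/3)x) = 35, so x' = 254.75.
Then Pb = 868/3 − (2/3)·254.75 = 119.5 and Ps = 572/7 + (2/7)·254.75 = 154.5.
The subsidy expands output by 254.75 − 218 = 36.75 past the efficient level; on those units the gap between marginal cost and willingness to pay runs from 0 up to 35.
DWL = ½ × 35 × 36.75 = 643.125.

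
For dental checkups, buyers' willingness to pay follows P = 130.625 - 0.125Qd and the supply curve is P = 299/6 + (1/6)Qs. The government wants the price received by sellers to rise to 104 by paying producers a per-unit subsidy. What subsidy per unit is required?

Required subsidy s = 14 per unit

At a seller price of 104, quantity supplied is -299 + 6·104 = 325.
Buyers absorb 325 only when they pay Pb = 130.625 − 0.125·325 = 90.
s = Ps − Pb = 104 − 90 = 14.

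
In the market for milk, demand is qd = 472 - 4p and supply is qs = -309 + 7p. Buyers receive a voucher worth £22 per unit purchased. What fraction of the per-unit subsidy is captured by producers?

Pre-subsidy: 472 - 4p = -309 + 7p gives p* = 71, q* = 188.
With the rebate, buyers effectively pay pb = ps − 22, where ps is the price sellers receive.
Demand in terms of ps becomes qd = 472 − 4(ps − 22) = 560 - 4ps. Setting this equal to supply: 560 - 4ps = -309 + 7ps, so ps = 79.
Buyers pay pb = 79 − 22 = 57; q' = -309 + 7·79 = 244.
Buyers' price falls by p* − pb = 71 − 57 = 14; sellers' price rises by ps − p* = 79 − 71 = 8.
So producers capture 8/22 = 4/11 of each unit of subsidy.

Producer share = 4/11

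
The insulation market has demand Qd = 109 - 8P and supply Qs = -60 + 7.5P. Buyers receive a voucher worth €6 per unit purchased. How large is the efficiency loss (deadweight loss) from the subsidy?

Deadweight loss = 2160/31

Pre-subsidy: 109 - 8P = -60 + 7.5P gives P* = 338/31, Q* = 675/31.
With the rebate, buyers effectively pay Pb = Ps − 6, where Ps is the price sellers receive.
Demand in terms of Ps becomes Qd = 109 − 8(Ps − 6) = 157 - 8Ps. Setting this equal to supply: 157 - 8Ps = -60 + 7.5Ps, so Ps = 14.
Buyers pay Pb = 14 − 6 = 8; Q' = -60 + 7.5·14 = 45.
The subsidy expands output by 45 − 675/31 = 720/31 past the efficient level; on those units the gap between marginal cost and willingness to pay runs from 0 up to 6.
DWL = ½ × 6 × 720/31 = 2160/31.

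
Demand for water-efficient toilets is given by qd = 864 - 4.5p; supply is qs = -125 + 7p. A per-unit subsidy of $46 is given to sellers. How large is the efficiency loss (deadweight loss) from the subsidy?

Pre-subsidy: 864 - 4.5p = -125 + 7p gives p* = 86, q* = 477.
With the subsidy, sellers receive ps = pb + 46 for each unit, where pb is the price buyers pay.
Supply in terms of pb becomes qs = -125 + 7(pb + 46) = 197 + 7pb. Setting this equal to demand: 864 - 4.5pb = 197 + 7pb, so pb = 58.
Sellers receive ps = 58 + 46 = 104; q' = 864 − 4.5·58 = 603.
The subsidy expands output by 603 − 477 = 126 past the efficient level; on those units the gap between marginal cost and willingness to pay runs from 0 up to 46.
DWL = ½ × 46 × 126 = 2898.

Deadweight loss = $2898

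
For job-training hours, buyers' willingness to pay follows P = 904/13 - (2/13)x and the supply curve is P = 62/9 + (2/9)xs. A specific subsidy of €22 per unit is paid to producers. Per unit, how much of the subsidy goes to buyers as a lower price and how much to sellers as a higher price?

Pre-subsidy: 904/13 - (2/13)x = 62/9 + (2/9)x gives x* = 3665/22 and P* = 483/11.
With the subsidy, sellers receive Ps = Pb + 22 for each unit, where Pb is the price buyers pay.
On the curves, Pb = 904/13 - (2/13)x and Ps = 62/9 + (2/9)x; the wedge Ps − Pb = 22 gives 62/9 + (2/9)x − (904/13 - (2/13)x) = 22, so x' = 2476/11.
Then Pb = 904/13 − (2/13)·(2476/11) = 384/11 and Ps = 62/9 + (2/9)·(2476/11) = 626/11.
Buyers' price falls by P* − Pb = 483/11 − 384/11 = 9; sellers' price rises by Ps − P* = 626/11 − 483/11 = 13.

Buyers gain €9 per unit; sellers gain €13 per unit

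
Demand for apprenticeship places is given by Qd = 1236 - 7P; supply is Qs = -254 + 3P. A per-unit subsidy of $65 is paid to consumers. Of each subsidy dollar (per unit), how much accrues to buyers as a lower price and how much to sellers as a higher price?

Buyers gain $19.5 per unit; sellers gain $45.5 per unit

Pre-subsidy: 1236 - 7P = -254 + 3P gives P* = 149, Q* = 193.
With the rebate, buyers effectively pay Pb = Ps − 65, where Ps is the price sellers receive.
Demand in terms of Ps becomes Qd = 1236 − 7(Ps − 65) = 1691 - 7Ps. Setting this equal to supply: 1691 - 7Ps = -254 + 3Ps, so Ps = 194.5.
Buyers pay Pb = 194.5 − 65 = 129.5; Q' = -254 + 3·194.5 = 329.5.
Buyers' price falls by P* − Pb = 149 − 129.5 = 19.5; sellers' price rises by Ps − P* = 194.5 − 149 = 45.5.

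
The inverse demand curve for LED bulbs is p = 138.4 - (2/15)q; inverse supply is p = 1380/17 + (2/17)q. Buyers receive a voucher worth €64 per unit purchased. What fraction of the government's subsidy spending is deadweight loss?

DWL / government spending = 85/322

Pre-subsidy: 138.4 - (2/15)q = 1380/17 + (2/17)q gives q* = 228 and p* = 108.
With the rebate, buyers effectively pay pb = ps − 64, where ps is the price sellers receive.
On the curves, pb = 138.4 - (2/15)q and ps = 1380/17 + (2/17)q; the wedge ps − pb = 64 gives 1380/17 + (2/17)q − (138.4 - (2/15)q) = 64, so q' = 483.
Then pb = 138.4 − (2/15)·483 = 74 and ps = 1380/17 + (2/17)·483 = 138.
ΔCS = ½(228 + 483)(108 − 74) = 12087; ΔPS = ½(228 + 483)(138 − 108) = 10665.
Government spending = 64 × 483 = 30912.
DWL = ½ × 64 × (483 − 228) = 8160; fraction = 8160 / 30912 = 85/322.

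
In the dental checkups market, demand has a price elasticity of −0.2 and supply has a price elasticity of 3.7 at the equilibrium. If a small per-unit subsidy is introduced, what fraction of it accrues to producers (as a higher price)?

Producer share = 2/39

For a small subsidy around the equilibrium, the benefit split depends on the relative slopes, which at a point are proportional to the elasticities.
Buyer share = εs/(εs + |εd|) = 3.7/(3.7 + 0.2) = 37/39; seller share = |εd|/(εs + |εd|) = 2/39.
So producers capture 2/39 of the subsidy.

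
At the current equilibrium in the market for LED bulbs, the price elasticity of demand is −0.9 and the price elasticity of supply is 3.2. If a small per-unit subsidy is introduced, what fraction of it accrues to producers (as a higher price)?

For a small subsidy around the equilibrium, the benefit split depends on the relative slopes, which at a point are proportional to the elasticities.
Buyer share = εs/(εs + |εd|) = 3.2/(3.2 + 0.9) = 32/41; seller share = |εd|/(εs + |εd|) = 9/41.
So producers capture 9/41 of the subsidy.

Producer share = 9/41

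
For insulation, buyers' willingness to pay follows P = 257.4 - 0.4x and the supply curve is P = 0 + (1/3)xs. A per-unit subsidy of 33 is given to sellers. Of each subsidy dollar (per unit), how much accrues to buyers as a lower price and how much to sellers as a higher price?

Buyers gain 18 per unit; sellers gain 15 per unit

Pre-subsidy: 257.4 - 0.4x = 0 + (1/3)x gives x* = 351 and P* = 117.
With the subsidy, sellers receive Ps = Pb + 33 for each unit, where Pb is the price buyers pay.
On the curves, Pb = 257.4 - 0.4x and Ps = 0 + (1/3)x; the wedge Ps − Pb = 33 gives 0 + (1/3)x − (257.4 - 0.4x) = 33, so x' = 396.
Then Pb = 257.4 − 0.4·396 = 99 and Ps = 0 + (1/3)·396 = 132.
Buyers' price falls by P* − Pb = 117 − 99 = 18; sellers' price rises by Ps − P* = 132 − 117 = 15.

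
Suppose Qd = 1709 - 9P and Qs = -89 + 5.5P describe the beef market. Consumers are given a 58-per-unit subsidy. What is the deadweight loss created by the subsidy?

Deadweight loss = 5742

Pre-subsidy: 1709 - 9P = -89 + 5.5P gives P* = 124, Q* = 593.
With the rebate, buyers effectively pay Pb = Ps − 58, where Ps is the price sellers receive.
Demand in terms of Ps becomes Qd = 1709 − 9(Ps − 58) = 2231 - 9Ps. Setting this equal to supply: 2231 - 9Ps = -89 + 5.5Ps, so Ps = 160.
Buyers pay Pb = 160 − 58 = 102; Q' = -89 + 5.5·160 = 791.
The subsidy expands output by 791 − 593 = 198 past the efficient level; on those units the gap between marginal cost and willingness to pay runs from 0 up to 58.
DWL = ½ × 58 × 198 = 5742.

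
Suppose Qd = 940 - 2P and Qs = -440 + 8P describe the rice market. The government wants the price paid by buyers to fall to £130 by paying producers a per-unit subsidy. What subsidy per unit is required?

Required subsidy s = £10 per unit

At a buyer price of 130, quantity demanded is 940 − 2·130 = 680.
Sellers supply 680 only when they receive Ps with -440 + 8·Ps = 680, i.e. Ps = 140.
s = Ps − Pb = 140 − 130 = 10.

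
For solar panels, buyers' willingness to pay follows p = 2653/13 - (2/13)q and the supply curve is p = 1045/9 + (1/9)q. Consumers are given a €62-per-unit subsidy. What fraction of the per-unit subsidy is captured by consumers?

Consumer share = 18/31

Pre-subsidy: 2653/13 - (2/13)q = 1045/9 + (1/9)q gives q* = 332 and p* = 153.
With the rebate, buyers effectively pay pb = ps − 62, where ps is the price sellers receive.
On the curves, pb = 2653/13 - (2/13)q and ps = 1045/9 + (1/9)q; the wedge ps − pb = 62 gives 1045/9 + (1/9)q − (2653/13 - (2/13)q) = 62, so q' = 566.
Then pb = 2653/13 − (2/13)·566 = 117 and ps = 1045/9 + (1/9)·566 = 179.
Buyers' price falls by p* − pb = 153 − 117 = 36; sellers' price rises by ps − p* = 179 − 153 = 26.
So consumers capture 36/62 = 18/31 of each unit of subsidy.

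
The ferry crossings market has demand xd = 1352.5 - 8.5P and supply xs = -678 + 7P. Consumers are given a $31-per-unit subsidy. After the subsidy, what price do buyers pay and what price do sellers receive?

Buyers pay $117; sellers receive $148

Pre-subsidy: 1352.5 - 8.5P = -678 + 7P gives P* = 131, x* = 239.
With the rebate, buyers effectively pay Pb = Ps − 31, where Ps is the price sellers receive.
Demand in terms of Ps becomes xd = 1352.5 − 8.5(Ps − 31) = 1616 - 8.5Ps. Setting this equal to supply: 1616 - 8.5Ps = -678 + 7Ps, so Ps = 148.
Buyers pay Pb = 148 − 31 = 117; x' = -678 + 7·148 = 358.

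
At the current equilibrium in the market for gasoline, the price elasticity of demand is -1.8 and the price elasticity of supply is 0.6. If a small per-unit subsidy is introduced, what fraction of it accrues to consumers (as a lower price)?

Consumer share = 0.25

For a small subsidy around the equilibrium, the benefit split depends on the relative slopes, which at a point are proportional to the elasticities.
Buyer share = εs/(εs + |εd|) = 0.6/(0.6 + 1.8) = 0.25; seller share = |εd|/(εs + |εd|) = 0.75.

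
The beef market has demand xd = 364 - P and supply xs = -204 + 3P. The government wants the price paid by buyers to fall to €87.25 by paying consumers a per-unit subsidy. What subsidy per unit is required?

Required subsidy s = €73 per unit

At a buyer price of 87.25, quantity demanded is 364 − 1·87.25 = 276.75.
Sellers supply 276.75 only when they receive Ps with -204 + 3·Ps = 276.75, i.e. Ps = 160.25.
s = Ps − Pb = 160.25 − 87.25 = 73.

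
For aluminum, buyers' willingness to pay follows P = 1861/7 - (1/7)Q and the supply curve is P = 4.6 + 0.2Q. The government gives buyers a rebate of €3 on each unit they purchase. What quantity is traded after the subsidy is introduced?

Q' = 770.75

Pre-subsidy: 1861/7 - (1/7)Q = 4.6 + 0.2Q gives Q* = 762 and P* = 157.
With the rebate, buyers effectively pay Pb = Ps − 3, where Ps is the price sellers receive.
On the curves, Pb = 1861/7 - (1/7)Q and Ps = 4.6 + 0.2Q; the wedge Ps − Pb = 3 gives 4.6 + 0.2Q − (1861/7 - (1/7)Q) = 3, so Q' = 770.75.
Then Pb = 1861/7 − (1/7)·770.75 = 155.75 and Ps = 4.6 + 0.2·770.75 = 158.75.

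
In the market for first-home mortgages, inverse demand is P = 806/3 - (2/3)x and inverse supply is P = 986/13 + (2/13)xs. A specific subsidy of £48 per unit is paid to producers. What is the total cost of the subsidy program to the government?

Pre-subsidy: 806/3 - (2/3)x = 986/13 + (2/13)x gives x* = 235 and P* = 112.
With the subsidy, sellers receive Ps = Pb + 48 for each unit, where Pb is the price buyers pay.
On the curves, Pb = 806/3 - (2/3)x and Ps = 986/13 + (2/13)x; the wedge Ps − Pb = 48 gives 986/13 + (2/13)x − (806/3 - (2/3)x) = 48, so x' = 293.5.
Then Pb = 806/3 − (2/3)·293.5 = 73 and Ps = 986/13 + (2/13)·293.5 = 121.
Government outlay = subsidy × quantity = 48 × 293.5 = 14088.

Government cost = £14088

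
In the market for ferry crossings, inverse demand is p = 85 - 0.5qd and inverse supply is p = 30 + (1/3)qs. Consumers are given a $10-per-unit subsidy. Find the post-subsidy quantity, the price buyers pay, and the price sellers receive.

q' = 78; buyers pay $46; sellers receive $56

Pre-subsidy: 85 - 0.5q = 30 + (1/3)q gives q* = 66 and p* = 52.
With the rebate, buyers effectively pay pb = ps − 10, where ps is the price sellers receive.
On the curves, pb = 85 - 0.5q and ps = 30 + (1/3)q; the wedge ps − pb = 10 gives 30 + (1/3)q − (85 - 0.5q) = 10, so q' = 78.
Then pb = 85 − 0.5·78 = 46 and ps = 30 + (1/3)·78 = 56.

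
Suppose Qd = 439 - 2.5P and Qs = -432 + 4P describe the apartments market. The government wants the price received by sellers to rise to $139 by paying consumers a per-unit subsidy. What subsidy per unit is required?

Required subsidy s = $13 per unit

At a seller price of 139, quantity supplied is -432 + 4·139 = 124.
Buyers absorb 124 only when they pay Pb with 439 − 2.5·Pb = 124, i.e. Pb = 126.
s = Ps − Pb = 139 − 126 = 13.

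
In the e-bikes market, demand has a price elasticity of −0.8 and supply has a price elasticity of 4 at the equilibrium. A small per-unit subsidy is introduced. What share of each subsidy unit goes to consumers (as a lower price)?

For a small subsidy around the equilibrium, the benefit split depends on the relative slopes, which at a point are proportional to the elasticities.
Buyer share = εs/(εs + |εd|) = 4/(4 + 0.8) = 5/6; seller share = |εd|/(εs + |εd|) = 1/6.

Consumer share = 5/6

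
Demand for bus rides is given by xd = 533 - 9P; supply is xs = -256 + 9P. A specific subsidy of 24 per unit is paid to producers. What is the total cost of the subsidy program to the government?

Pre-subsidy: 533 - 9P = -256 + 9P gives P* = 263/6, x* = 138.5.
With the subsidy, sellers receive Ps = Pb + 24 for each unit, where Pb is the price buyers pay.
Supply in terms of Pb becomes xs = -256 + 9(Pb + 24) = -40 + 9Pb. Setting this equal to demand: 533 - 9Pb = -40 + 9Pb, so Pb = 191/6.
Sellers receive Ps = 191/6 + 24 = 335/6; x' = 533 − 9·(191/6) = 246.5.
Government outlay = subsidy × quantity = 24 × 246.5 = 5916.

Government cost = 5916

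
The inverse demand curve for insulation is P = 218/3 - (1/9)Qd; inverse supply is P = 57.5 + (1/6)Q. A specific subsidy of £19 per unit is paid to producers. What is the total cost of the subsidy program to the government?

Pre-subsidy: 218/3 - (1/9)Q = 57.5 + (1/6)Q gives Q* = 54.6 and P* = 66.6.
With the subsidy, sellers receive Ps = Pb + 19 for each unit, where Pb is the price buyers pay.
On the curves, Pb = 218/3 - (1/9)Q and Ps = 57.5 + (1/6)Q; the wedge Ps − Pb = 19 gives 57.5 + (1/6)Q − (218/3 - (1/9)Q) = 19, so Q' = 123.
Then Pb = 218/3 − (1/9)·123 = 59 and Ps = 57.5 + (1/6)·123 = 78.
Government outlay = subsidy × quantity = 19 × 123 = 2337.

Government cost = £2337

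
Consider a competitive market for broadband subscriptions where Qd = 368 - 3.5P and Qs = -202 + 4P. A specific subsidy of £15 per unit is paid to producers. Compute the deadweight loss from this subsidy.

Deadweight loss = £210

Pre-subsidy: 368 - 3.5P = -202 + 4P gives P* = 76, Q* = 102.
With the subsidy, sellers receive Ps = Pb + 15 for each unit, where Pb is the price buyers pay.
Supply in terms of Pb becomes Qs = -202 + 4(Pb + 15) = -142 + 4Pb. Setting this equal to demand: 368 - 3.5Pb = -142 + 4Pb, so Pb = 68.
Sellers receive Ps = 68 + 15 = 83; Q' = 368 − 3.5·68 = 130.
The subsidy expands output by 130 − 102 = 28 past the efficient level; on those units the gap between marginal cost and willingness to pay runs from 0 up to 15.
DWL = ½ × 15 × 28 = 210.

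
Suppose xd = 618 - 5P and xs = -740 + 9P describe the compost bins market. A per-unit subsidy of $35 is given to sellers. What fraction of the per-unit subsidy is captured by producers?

Producer share = 5/14

Pre-subsidy: 618 - 5P = -740 + 9P gives P* = 97, x* = 133.
With the subsidy, sellers receive Ps = Pb + 35 for each unit, where Pb is the price buyers pay.
Supply in terms of Pb becomes xs = -740 + 9(Pb + 35) = -425 + 9Pb. Setting this equal to demand: 618 - 5Pb = -425 + 9Pb, so Pb = 74.5.
Sellers receive Ps = 74.5 + 35 = 109.5; x' = 618 − 5·74.5 = 245.5.
Buyers' price falls by P* − Pb = 97 − 74.5 = 22.5; sellers' price rises by Ps − P* = 109.5 − 97 = 12.5.
So producers capture 12.5/35 = 5/14 of each unit of subsidy.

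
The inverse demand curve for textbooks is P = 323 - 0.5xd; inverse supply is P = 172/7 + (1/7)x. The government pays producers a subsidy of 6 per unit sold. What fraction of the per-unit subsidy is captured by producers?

Pre-subsidy: 323 - 0.5x = 172/7 + (1/7)x gives x* = 4178/9 and P* = 818/9.
With the subsidy, sellers receive Ps = Pb + 6 for each unit, where Pb is the price buyers pay.
On the curves, Pb = 323 - 0.5x and Ps = 172/7 + (1/7)x; the wedge Ps − Pb = 6 gives 172/7 + (1/7)x − (323 - 0.5x) = 6, so x' = 4262/9.
Then Pb = 323 − 0.5·(4262/9) = 776/9 and Ps = 172/7 + (1/7)·(4262/9) = 830/9.
Buyers' price falls by P* − Pb = 818/9 − 776/9 = 14/3; sellers' price rises by Ps − P* = 830/9 − 818/9 = 4/3.
So producers capture (4/3)/6 = 2/9 of each unit of subsidy.

Producer share = 2/9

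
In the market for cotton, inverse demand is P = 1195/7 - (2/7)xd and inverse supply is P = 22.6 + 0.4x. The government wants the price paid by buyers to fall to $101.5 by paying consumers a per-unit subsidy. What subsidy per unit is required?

Required subsidy s = $18 per unit

At a buyer price of 101.5, quantity demanded is 597.5 − 3.5·101.5 = 242.25.
Sellers supply 242.25 only when they receive Ps = 22.6 + 0.4·242.25 = 119.5.
s = Ps − Pb = 119.5 − 101.5 = 18.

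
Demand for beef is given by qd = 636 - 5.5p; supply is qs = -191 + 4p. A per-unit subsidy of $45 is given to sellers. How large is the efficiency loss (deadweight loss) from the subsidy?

Pre-subsidy: 636 - 5.5p = -191 + 4p gives p* = 1654/19, q* = 2987/19.
With the subsidy, sellers receive ps = pb + 45 for each unit, where pb is the price buyers pay.
Supply in terms of pb becomes qs = -191 + 4(pb + 45) = -11 + 4pb. Setting this equal to demand: 636 - 5.5pb = -11 + 4pb, so pb = 1294/19.
Sellers receive ps = 1294/19 + 45 = 2149/19; q' = 636 − 5.5·(1294/19) = 4967/19.
The subsidy expands output by 4967/19 − 2987/19 = 1980/19 past the efficient level; on those units the gap between marginal cost and willingness to pay runs from 0 up to 45.
DWL = ½ × 45 × 1980/19 = 44550/19.

Deadweight loss = 44550/19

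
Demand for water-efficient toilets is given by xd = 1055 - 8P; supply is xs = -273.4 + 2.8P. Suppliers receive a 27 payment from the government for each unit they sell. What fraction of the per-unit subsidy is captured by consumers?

Consumer share = 7/27

Pre-subsidy: 1055 - 8P = -273.4 + 2.8P gives P* = 123, x* = 71.
With the subsidy, sellers receive Ps = Pb + 27 for each unit, where Pb is the price buyers pay.
Supply in terms of Pb becomes xs = -273.4 + 2.8(Pb + 27) = -197.8 + 2.8Pb. Setting this equal to demand: 1055 - 8Pb = -197.8 + 2.8Pb, so Pb = 116.
Sellers receive Ps = 116 + 27 = 143; x' = 1055 − 8·116 = 127.
Buyers' price falls by P* − Pb = 123 − 116 = 7; sellers' price rises by Ps − P* = 143 − 123 = 20.
So consumers capture 7/27 = 7/27 of each unit of subsidy.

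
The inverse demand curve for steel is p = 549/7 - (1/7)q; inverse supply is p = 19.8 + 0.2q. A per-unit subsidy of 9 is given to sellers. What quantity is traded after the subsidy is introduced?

Pre-subsidy: 549/7 - (1/7)q = 19.8 + 0.2q gives q* = 171 and p* = 54.
With the subsidy, sellers receive ps = pb + 9 for each unit, where pb is the price buyers pay.
On the curves, pb = 549/7 - (1/7)q and ps = 19.8 + 0.2q; the wedge ps − pb = 9 gives 19.8 + 0.2q − (549/7 - (1/7)q) = 9, so q' = 197.25.
Then pb = 549/7 − (1/7)·197.25 = 50.25 and ps = 19.8 + 0.2·197.25 = 59.25.

q' = 197.25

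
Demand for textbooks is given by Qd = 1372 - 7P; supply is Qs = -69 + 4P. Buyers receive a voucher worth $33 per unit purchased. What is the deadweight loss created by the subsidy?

Deadweight loss = $1386

Pre-subsidy: 1372 - 7P = -69 + 4P gives P* = 131, Q* = 455.
With the rebate, buyers effectively pay Pb = Ps − 33, where Ps is the price sellers receive.
Demand in terms of Ps becomes Qd = 1372 − 7(Ps − 33) = 1603 - 7Ps. Setting this equal to supply: 1603 - 7Ps = -69 + 4Ps, so Ps = 152.
Buyers pay Pb = 152 − 33 = 119; Q' = -69 + 4·152 = 539.
The subsidy expands output by 539 − 455 = 84 past the efficient level; on those units the gap between marginal cost and willingness to pay runs from 0 up to 33.
DWL = ½ × 33 × 84 = 1386.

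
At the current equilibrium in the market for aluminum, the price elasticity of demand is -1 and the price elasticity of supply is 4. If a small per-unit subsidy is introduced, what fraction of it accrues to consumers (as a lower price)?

For a small subsidy around the equilibrium, the benefit split depends on the relative slopes, which at a point are proportional to the elasticities.
Buyer share = εs/(εs + |εd|) = 4/(4 + 1) = 0.8; seller share = |εd|/(εs + |εd|) = 0.2.

Consumer share = 0.8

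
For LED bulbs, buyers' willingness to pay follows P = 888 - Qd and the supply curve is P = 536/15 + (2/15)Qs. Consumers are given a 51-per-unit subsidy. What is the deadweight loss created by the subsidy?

Deadweight loss = 1147.5

Pre-subsidy: 888 - Q = 536/15 + (2/15)Q gives Q* = 752 and P* = 136.
With the rebate, buyers effectively pay Pb = Ps − 51, where Ps is the price sellers receive.
On the curves, Pb = 888 - Q and Ps = 536/15 + (2/15)Q; the wedge Ps − Pb = 51 gives 536/15 + (2/15)Q − (888 - Q) = 51, so Q' = 797.
Then Pb = 888 − 1·797 = 91 and Ps = 536/15 + (2/15)·797 = 142.
The subsidy expands output by 797 − 752 = 45 past the efficient level; on those units the gap between marginal cost and willingness to pay runs from 0 up to 51.
DWL = ½ × 51 × 45 = 1147.5.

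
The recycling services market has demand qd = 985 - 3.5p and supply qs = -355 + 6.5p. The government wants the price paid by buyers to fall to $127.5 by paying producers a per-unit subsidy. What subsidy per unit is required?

At a buyer price of 127.5, quantity demanded is 985 − 3.5·127.5 = 538.75.
Sellers supply 538.75 only when they receive ps with -355 + 6.5·ps = 538.75, i.e. ps = 137.5.
s = ps − pb = 137.5 − 127.5 = 10.

Required subsidy s = $10 per unit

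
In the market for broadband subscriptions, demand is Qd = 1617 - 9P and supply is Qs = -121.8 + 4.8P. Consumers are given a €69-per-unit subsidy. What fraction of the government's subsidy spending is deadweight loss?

Pre-subsidy: 1617 - 9P = -121.8 + 4.8P gives P* = 126, Q* = 483.
With the rebate, buyers effectively pay Pb = Ps − 69, where Ps is the price sellers receive.
Demand in terms of Ps becomes Qd = 1617 − 9(Ps − 69) = 2238 - 9Ps. Setting this equal to supply: 2238 - 9Ps = -121.8 + 4.8Ps, so Ps = 171.
Buyers pay Pb = 171 − 69 = 102; Q' = -121.8 + 4.8·171 = 699.
ΔCS = ½(483 + 699)(126 − 102) = 14184; ΔPS = ½(483 + 699)(171 − 126) = 26595.
Government spending = 69 × 699 = 48231.
DWL = ½ × 69 × (699 − 483) = 7452; fraction = 7452 / 48231 = 36/233.

DWL / government spending = 36/233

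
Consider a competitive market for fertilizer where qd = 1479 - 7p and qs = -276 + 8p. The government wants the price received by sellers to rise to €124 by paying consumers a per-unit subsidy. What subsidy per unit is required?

At a seller price of 124, quantity supplied is -276 + 8·124 = 716.
Buyers absorb 716 only when they pay pb with 1479 − 7·pb = 716, i.e. pb = 109.
s = ps − pb = 124 − 109 = 15.

Required subsidy s = €15 per unit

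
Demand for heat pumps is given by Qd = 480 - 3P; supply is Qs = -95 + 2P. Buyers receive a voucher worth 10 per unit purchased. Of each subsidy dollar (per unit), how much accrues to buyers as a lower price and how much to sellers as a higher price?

Pre-subsidy: 480 - 3P = -95 + 2P gives P* = 115, Q* = 135.
With the rebate, buyers effectively pay Pb = Ps − 10, where Ps is the price sellers receive.
Demand in terms of Ps becomes Qd = 480 − 3(Ps − 10) = 510 - 3Ps. Setting this equal to supply: 510 - 3Ps = -95 + 2Ps, so Ps = 121.
Buyers pay Pb = 121 − 10 = 111; Q' = -95 + 2·121 = 147.
Buyers' price falls by P* − Pb = 115 − 111 = 4; sellers' price rises by Ps − P* = 121 − 115 = 6.

Buyers gain 4 per unit; sellers gain 6 per unit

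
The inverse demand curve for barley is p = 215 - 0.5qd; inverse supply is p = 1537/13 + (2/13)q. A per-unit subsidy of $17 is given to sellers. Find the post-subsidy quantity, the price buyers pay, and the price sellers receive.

Pre-subsidy: 215 - 0.5q = 1537/13 + (2/13)q gives q* = 148 and p* = 141.
With the subsidy, sellers receive ps = pb + 17 for each unit, where pb is the price buyers pay.
On the curves, pb = 215 - 0.5q and ps = 1537/13 + (2/13)q; the wedge ps − pb = 17 gives 1537/13 + (2/13)q − (215 - 0.5q) = 17, so q' = 174.
Then pb = 215 − 0.5·174 = 128 and ps = 1537/13 + (2/13)·174 = 145.

q' = 174; buyers pay $128; sellers receive $145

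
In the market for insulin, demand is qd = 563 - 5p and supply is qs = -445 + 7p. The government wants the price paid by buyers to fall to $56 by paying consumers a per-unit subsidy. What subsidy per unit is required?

Required subsidy s = $48 per unit

At a buyer price of 56, quantity demanded is 563 − 5·56 = 283.
Sellers supply 283 only when they receive ps with -445 + 7·ps = 283, i.e. ps = 104.
s = ps − pb = 104 − 56 = 48.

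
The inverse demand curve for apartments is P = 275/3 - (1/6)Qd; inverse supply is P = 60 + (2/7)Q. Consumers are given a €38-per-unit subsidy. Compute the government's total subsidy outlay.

Government cost = €5852

Pre-subsidy: 275/3 - (1/6)Q = 60 + (2/7)Q gives Q* = 70 and P* = 80.
With the rebate, buyers effectively pay Pb = Ps − 38, where Ps is the price sellers receive.
On the curves, Pb = 275/3 - (1/6)Q and Ps = 60 + (2/7)Q; the wedge Ps − Pb = 38 gives 60 + (2/7)Q − (275/3 - (1/6)Q) = 38, so Q' = 154.
Then Pb = 275/3 − (1/6)·154 = 66 and Ps = 60 + (2/7)·154 = 104.
Government outlay = subsidy × quantity = 38 × 154 = 5852.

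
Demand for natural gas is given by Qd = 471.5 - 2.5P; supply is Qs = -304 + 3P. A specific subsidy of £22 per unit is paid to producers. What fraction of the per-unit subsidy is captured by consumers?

Consumer share = 6/11

Pre-subsidy: 471.5 - 2.5P = -304 + 3P gives P* = 141, Q* = 119.
With the subsidy, sellers receive Ps = Pb + 22 for each unit, where Pb is the price buyers pay.
Supply in terms of Pb becomes Qs = -304 + 3(Pb + 22) = -238 + 3Pb. Setting this equal to demand: 471.5 - 2.5Pb = -238 + 3Pb, so Pb = 129.
Sellers receive Ps = 129 + 22 = 151; Q' = 471.5 − 2.5·129 = 149.
Buyers' price falls by P* − Pb = 141 − 129 = 12; sellers' price rises by Ps − P* = 151 − 141 = 10.
So consumers capture 12/22 = 6/11 of each unit of subsidy.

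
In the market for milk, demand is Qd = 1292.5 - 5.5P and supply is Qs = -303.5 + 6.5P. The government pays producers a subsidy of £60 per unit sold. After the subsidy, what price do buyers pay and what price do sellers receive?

Buyers pay £100.5; sellers receive £160.5

Pre-subsidy: 1292.5 - 5.5P = -303.5 + 6.5P gives P* = 133, Q* = 561.
With the subsidy, sellers receive Ps = Pb + 60 for each unit, where Pb is the price buyers pay.
Supply in terms of Pb becomes Qs = -303.5 + 6.5(Pb + 60) = 86.5 + 6.5Pb. Setting this equal to demand: 1292.5 - 5.5Pb = 86.5 + 6.5Pb, so Pb = 100.5.
Sellers receive Ps = 100.5 + 60 = 160.5; Q' = 1292.5 − 5.5·100.5 = 739.75.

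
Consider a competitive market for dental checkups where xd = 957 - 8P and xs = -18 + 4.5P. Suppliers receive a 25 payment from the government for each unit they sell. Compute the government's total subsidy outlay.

Pre-subsidy: 957 - 8P = -18 + 4.5P gives P* = 78, x* = 333.
With the subsidy, sellers receive Ps = Pb + 25 for each unit, where Pb is the price buyers pay.
Supply in terms of Pb becomes xs = -18 + 4.5(Pb + 25) = 94.5 + 4.5Pb. Setting this equal to demand: 957 - 8Pb = 94.5 + 4.5Pb, so Pb = 69.
Sellers receive Ps = 69 + 25 = 94; x' = 957 − 8·69 = 405.
Government outlay = subsidy × quantity = 25 × 405 = 10125.

Government cost = 10125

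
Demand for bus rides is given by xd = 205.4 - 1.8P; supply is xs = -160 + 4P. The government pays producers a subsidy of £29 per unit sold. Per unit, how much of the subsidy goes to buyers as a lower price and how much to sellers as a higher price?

Pre-subsidy: 205.4 - 1.8P = -160 + 4P gives P* = 63, x* = 92.
With the subsidy, sellers receive Ps = Pb + 29 for each unit, where Pb is the price buyers pay.
Supply in terms of Pb becomes xs = -160 + 4(Pb + 29) = -44 + 4Pb. Setting this equal to demand: 205.4 - 1.8Pb = -44 + 4Pb, so Pb = 43.
Sellers receive Ps = 43 + 29 = 72; x' = 205.4 − 1.8·43 = 128.
Buyers' price falls by P* − Pb = 63 − 43 = 20; sellers' price rises by Ps − P* = 72 − 63 = 9.

Buyers gain £20 per unit; sellers gain £9 per unit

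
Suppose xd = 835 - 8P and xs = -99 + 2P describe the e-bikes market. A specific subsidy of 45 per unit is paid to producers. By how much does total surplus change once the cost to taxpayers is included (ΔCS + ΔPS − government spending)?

Pre-subsidy: 835 - 8P = -99 + 2P gives P* = 93.4, x* = 87.8.
With the subsidy, sellers receive Ps = Pb + 45 for each unit, where Pb is the price buyers pay.
Supply in terms of Pb becomes xs = -99 + 2(Pb + 45) = -9 + 2Pb. Setting this equal to demand: 835 - 8Pb = -9 + 2Pb, so Pb = 84.4.
Sellers receive Ps = 84.4 + 45 = 129.4; x' = 835 − 8·84.4 = 159.8.
ΔCS = ½(87.8 + 159.8)(93.4 − 84.4) = 1114.2; ΔPS = ½(87.8 + 159.8)(129.4 − 93.4) = 4456.8.
Government spending = 45 × 159.8 = 7191.
Net change = 1114.2 + 4456.8 − 7191 = -1620. The loss equals the DWL triangle ½·45·72.

Net change in total surplus = -1620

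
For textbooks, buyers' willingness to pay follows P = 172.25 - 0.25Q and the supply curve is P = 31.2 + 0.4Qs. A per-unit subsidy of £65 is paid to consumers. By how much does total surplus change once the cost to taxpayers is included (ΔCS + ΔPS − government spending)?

Pre-subsidy: 172.25 - 0.25Q = 31.2 + 0.4Q gives Q* = 217 and P* = 118.
With the rebate, buyers effectively pay Pb = Ps − 65, where Ps is the price sellers receive.
On the curves, Pb = 172.25 - 0.25Q and Ps = 31.2 + 0.4Q; the wedge Ps − Pb = 65 gives 31.2 + 0.4Q − (172.25 - 0.25Q) = 65, so Q' = 317.
Then Pb = 172.25 − 0.25·317 = 93 and Ps = 31.2 + 0.4·317 = 158.
ΔCS = ½(217 + 317)(118 − 93) = 6675; ΔPS = ½(217 + 317)(158 − 118) = 10680.
Government spending = 65 × 317 = 20605.
Net change = 6675 + 10680 − 20605 = -3250. The loss equals the DWL triangle ½·65·100.

Net change in total surplus = -£3250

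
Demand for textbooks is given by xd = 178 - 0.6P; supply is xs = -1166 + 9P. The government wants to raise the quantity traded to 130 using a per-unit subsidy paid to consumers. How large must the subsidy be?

At x = 130, invert demand for the buyer price: Pb = (178 − 130)/0.6 = 80; invert supply for the seller price: Ps = (130 − (-1166))/9 = 144.
The subsidy must fill the gap: s = Ps − Pb = 144 − 80 = 64.

Required subsidy s = 64 per unit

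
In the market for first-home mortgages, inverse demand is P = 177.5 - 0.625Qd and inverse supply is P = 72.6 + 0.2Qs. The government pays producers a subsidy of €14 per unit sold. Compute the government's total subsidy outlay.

Pre-subsidy: 177.5 - 0.625Q = 72.6 + 0.2Q gives Q* = 4196/33 and P* = 3235/33.
With the subsidy, sellers receive Ps = Pb + 14 for each unit, where Pb is the price buyers pay.
On the curves, Pb = 177.5 - 0.625Q and Ps = 72.6 + 0.2Q; the wedge Ps − Pb = 14 gives 72.6 + 0.2Q − (177.5 - 0.625Q) = 14, so Q' = 4756/33.
Then Pb = 177.5 − 0.625·(4756/33) = 2885/33 and Ps = 72.6 + 0.2·(4756/33) = 3347/33.
Government outlay = subsidy × quantity = 14 × 4756/33 = 66584/33.

Government cost = 66584/33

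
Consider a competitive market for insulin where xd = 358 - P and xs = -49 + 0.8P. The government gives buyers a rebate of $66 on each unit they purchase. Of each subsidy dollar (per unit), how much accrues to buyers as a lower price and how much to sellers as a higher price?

Pre-subsidy: 358 - P = -49 + 0.8P gives P* = 2035/9, x* = 1187/9.
With the rebate, buyers effectively pay Pb = Ps − 66, where Ps is the price sellers receive.
Demand in terms of Ps becomes xd = 358 − 1(Ps − 66) = 424 - Ps. Setting this equal to supply: 424 - Ps = -49 + 0.8Ps, so Ps = 2365/9.
Buyers pay Pb = 2365/9 − 66 = 1771/9; x' = -49 + 0.8·(2365/9) = 1451/9.
Buyers' price falls by P* − Pb = 2035/9 − 1771/9 = 88/3; sellers' price rises by Ps − P* = 2365/9 − 2035/9 = 110/3.

Buyers gain 88/3 per unit; sellers gain 110/3 per unit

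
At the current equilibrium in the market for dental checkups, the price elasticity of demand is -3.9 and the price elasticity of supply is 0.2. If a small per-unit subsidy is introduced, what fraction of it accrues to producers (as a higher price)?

For a small subsidy around the equilibrium, the benefit split depends on the relative slopes, which at a point are proportional to the elasticities.
Buyer share = εs/(εs + |εd|) = 0.2/(0.2 + 3.9) = 2/41; seller share = |εd|/(εs + |εd|) = 39/41.
So producers capture 39/41 of the subsidy.

Producer share = 39/41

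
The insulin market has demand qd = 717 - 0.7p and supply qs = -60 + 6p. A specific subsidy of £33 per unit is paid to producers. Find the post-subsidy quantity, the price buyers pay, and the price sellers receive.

q' = 43986/67; buyers pay 5790/67; sellers receive 8001/67

Pre-subsidy: 717 - 0.7p = -60 + 6p gives p* = 7770/67, q* = 42600/67.
With the subsidy, sellers receive ps = pb + 33 for each unit, where pb is the price buyers pay.
Supply in terms of pb becomes qs = -60 + 6(pb + 33) = 138 + 6pb. Setting this equal to demand: 717 - 0.7pb = 138 + 6pb, so pb = 5790/67.
Sellers receive ps = 5790/67 + 33 = 8001/67; q' = 717 − 0.7·(5790/67) = 43986/67.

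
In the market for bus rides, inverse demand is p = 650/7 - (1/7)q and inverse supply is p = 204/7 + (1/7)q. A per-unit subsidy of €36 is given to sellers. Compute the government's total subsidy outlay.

Government cost = €12564

Pre-subsidy: 650/7 - (1/7)q = 204/7 + (1/7)q gives q* = 223 and p* = 61.
With the subsidy, sellers receive ps = pb + 36 for each unit, where pb is the price buyers pay.
On the curves, pb = 650/7 - (1/7)q and ps = 204/7 + (1/7)q; the wedge ps − pb = 36 gives 204/7 + (1/7)q − (650/7 - (1/7)q) = 36, so q' = 349.
Then pb = 650/7 − (1/7)·349 = 43 and ps = 204/7 + (1/7)·349 = 79.
Government outlay = subsidy × quantity = 36 × 349 = 12564.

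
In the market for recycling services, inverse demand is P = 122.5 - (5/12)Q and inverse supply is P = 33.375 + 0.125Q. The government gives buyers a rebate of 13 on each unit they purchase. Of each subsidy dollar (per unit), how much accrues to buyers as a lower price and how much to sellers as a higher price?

Pre-subsidy: 122.5 - (5/12)Q = 33.375 + 0.125Q gives Q* = 2139/13 and P* = 2805/52.
With the rebate, buyers effectively pay Pb = Ps − 13, where Ps is the price sellers receive.
On the curves, Pb = 122.5 - (5/12)Q and Ps = 33.375 + 0.125Q; the wedge Ps − Pb = 13 gives 33.375 + 0.125Q − (122.5 - (5/12)Q) = 13, so Q' = 2451/13.
Then Pb = 122.5 − (5/12)·(2451/13) = 2285/52 and Ps = 33.375 + 0.125·(2451/13) = 2961/52.
Buyers' price falls by P* − Pb = 2805/52 − 2285/52 = 10; sellers' price rises by Ps − P* = 2961/52 − 2805/52 = 3.

Buyers gain 10 per unit; sellers gain 3 per unit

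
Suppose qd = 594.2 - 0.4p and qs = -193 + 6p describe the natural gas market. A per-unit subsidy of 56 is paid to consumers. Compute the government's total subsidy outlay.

Government cost = 31696

Pre-subsidy: 594.2 - 0.4p = -193 + 6p gives p* = 123, q* = 545.
With the rebate, buyers effectively pay pb = ps − 56, where ps is the price sellers receive.
Demand in terms of ps becomes qd = 594.2 − 0.4(ps − 56) = 616.6 - 0.4ps. Setting this equal to supply: 616.6 - 0.4ps = -193 + 6ps, so ps = 126.5.
Buyers pay pb = 126.5 − 56 = 70.5; q' = -193 + 6·126.5 = 566.
Government outlay = subsidy × quantity = 56 × 566 = 31696.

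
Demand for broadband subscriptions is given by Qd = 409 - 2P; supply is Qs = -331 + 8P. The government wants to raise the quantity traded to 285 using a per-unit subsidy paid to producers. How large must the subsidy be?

At Q = 285, invert demand for the buyer price: Pb = (409 − 285)/2 = 62; invert supply for the seller price: Ps = (285 − (-331))/8 = 77.
The subsidy must fill the gap: s = Ps − Pb = 77 − 62 = 15.

Required subsidy s = 15 per unit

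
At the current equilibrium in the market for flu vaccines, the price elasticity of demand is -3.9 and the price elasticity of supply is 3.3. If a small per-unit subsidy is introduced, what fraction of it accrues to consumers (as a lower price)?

For a small subsidy around the equilibrium, the benefit split depends on the relative slopes, which at a point are proportional to the elasticities.
Buyer share = εs/(εs + |εd|) = 3.3/(3.3 + 3.9) = 11/24; seller share = |εd|/(εs + |εd|) = 13/24.

Consumer share = 11/24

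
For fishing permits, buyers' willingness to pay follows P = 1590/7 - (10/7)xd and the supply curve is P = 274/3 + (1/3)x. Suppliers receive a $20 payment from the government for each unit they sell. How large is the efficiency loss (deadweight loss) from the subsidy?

Pre-subsidy: 1590/7 - (10/7)x = 274/3 + (1/3)x gives x* = 2852/37 and P* = 4330/37.
With the subsidy, sellers receive Ps = Pb + 20 for each unit, where Pb is the price buyers pay.
On the curves, Pb = 1590/7 - (10/7)x and Ps = 274/3 + (1/3)x; the wedge Ps − Pb = 20 gives 274/3 + (1/3)x − (1590/7 - (10/7)x) = 20, so x' = 3272/37.
Then Pb = 1590/7 − (10/7)·(3272/37) = 3730/37 and Ps = 274/3 + (1/3)·(3272/37) = 4470/37.
The subsidy expands output by 3272/37 − 2852/37 = 420/37 past the efficient level; on those units the gap between marginal cost and willingness to pay runs from 0 up to 20.
DWL = ½ × 20 × 420/37 = 4200/37.

Deadweight loss = 4200/37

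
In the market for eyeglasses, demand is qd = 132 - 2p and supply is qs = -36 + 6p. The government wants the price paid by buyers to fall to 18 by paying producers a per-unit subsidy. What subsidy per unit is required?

Required subsidy s = 4 per unit

At a buyer price of 18, quantity demanded is 132 − 2·18 = 96.
Sellers supply 96 only when they receive ps with -36 + 6·ps = 96, i.e. ps = 22.
s = ps − pb = 22 − 18 = 4.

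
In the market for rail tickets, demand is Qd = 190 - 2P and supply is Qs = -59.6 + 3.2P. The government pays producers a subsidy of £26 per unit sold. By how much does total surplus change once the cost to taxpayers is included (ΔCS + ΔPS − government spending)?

Net change in total surplus = -£416

Pre-subsidy: 190 - 2P = -59.6 + 3.2P gives P* = 48, Q* = 94.
With the subsidy, sellers receive Ps = Pb + 26 for each unit, where Pb is the price buyers pay.
Supply in terms of Pb becomes Qs = -59.6 + 3.2(Pb + 26) = 23.6 + 3.2Pb. Setting this equal to demand: 190 - 2Pb = 23.6 + 3.2Pb, so Pb = 32.
Sellers receive Ps = 32 + 26 = 58; Q' = 190 − 2·32 = 126.
ΔCS = ½(94 + 126)(48 − 32) = 1760; ΔPS = ½(94 + 126)(58 − 48) = 1100.
Government spending = 26 × 126 = 3276.
Net change = 1760 + 1100 − 3276 = -416. The loss equals the DWL triangle ½·26·32.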